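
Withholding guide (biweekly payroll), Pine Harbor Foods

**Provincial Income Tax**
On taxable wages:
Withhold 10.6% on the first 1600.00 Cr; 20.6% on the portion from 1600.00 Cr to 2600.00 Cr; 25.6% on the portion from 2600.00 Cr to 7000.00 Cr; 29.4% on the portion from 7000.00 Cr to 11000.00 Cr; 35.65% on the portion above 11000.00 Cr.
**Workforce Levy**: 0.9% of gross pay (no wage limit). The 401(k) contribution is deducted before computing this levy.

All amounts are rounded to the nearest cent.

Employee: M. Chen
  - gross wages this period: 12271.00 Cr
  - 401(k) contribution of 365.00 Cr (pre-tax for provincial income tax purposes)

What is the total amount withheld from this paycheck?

3108.14 Cr

Provincial Income Tax: taxable = 12271.00 Cr − 365.00 Cr = 11906.00 Cr
  2678.00 Cr + 35.65% × (11906.00 Cr − 11000.00 Cr) = 2678.00 Cr + 35.65% × 906.00 Cr = 3000.99 Cr
Workforce Levy: 0.9% × 11906.00 Cr = 107.15 Cr
Total: 3000.99 Cr + 107.15 Cr = 3108.14 Cr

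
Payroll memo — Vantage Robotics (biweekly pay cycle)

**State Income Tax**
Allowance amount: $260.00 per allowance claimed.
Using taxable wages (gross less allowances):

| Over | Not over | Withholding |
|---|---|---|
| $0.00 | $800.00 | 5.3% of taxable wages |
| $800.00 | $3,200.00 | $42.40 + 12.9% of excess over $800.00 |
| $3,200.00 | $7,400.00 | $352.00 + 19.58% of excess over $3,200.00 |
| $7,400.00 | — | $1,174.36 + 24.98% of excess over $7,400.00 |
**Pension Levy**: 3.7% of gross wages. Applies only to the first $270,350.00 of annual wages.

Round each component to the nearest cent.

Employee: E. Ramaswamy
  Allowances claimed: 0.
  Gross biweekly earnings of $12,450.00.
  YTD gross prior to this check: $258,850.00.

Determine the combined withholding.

State Income Tax: taxable = $12,450.00
  $1,174.36 + 24.98% × ($12,450.00 − $7,400.00) = $1,174.36 + 24.98% × $5,050.00 = $2,435.85
Pension Levy: cap $270,350.00 − YTD $258,850.00 = $11,500.00 subject; 3.7% × $11,500.00 = $425.50
Total: $2,435.85 + $425.50 = $2,861.35

$2,861.35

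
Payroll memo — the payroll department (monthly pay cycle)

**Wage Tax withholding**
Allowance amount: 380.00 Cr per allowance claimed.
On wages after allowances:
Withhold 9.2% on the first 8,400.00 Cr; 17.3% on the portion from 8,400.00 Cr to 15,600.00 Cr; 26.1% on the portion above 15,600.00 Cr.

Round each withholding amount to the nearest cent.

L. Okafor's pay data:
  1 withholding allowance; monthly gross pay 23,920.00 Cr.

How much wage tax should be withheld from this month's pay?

4,090.74 Cr

Wage Tax: taxable = 23,920.00 Cr − 1×380.00 Cr = 23,540.00 Cr
  2,018.40 Cr + 26.1% × (23,540.00 Cr − 15,600.00 Cr) = 2,018.40 Cr + 26.1% × 7,940.00 Cr = 4,090.74 Cr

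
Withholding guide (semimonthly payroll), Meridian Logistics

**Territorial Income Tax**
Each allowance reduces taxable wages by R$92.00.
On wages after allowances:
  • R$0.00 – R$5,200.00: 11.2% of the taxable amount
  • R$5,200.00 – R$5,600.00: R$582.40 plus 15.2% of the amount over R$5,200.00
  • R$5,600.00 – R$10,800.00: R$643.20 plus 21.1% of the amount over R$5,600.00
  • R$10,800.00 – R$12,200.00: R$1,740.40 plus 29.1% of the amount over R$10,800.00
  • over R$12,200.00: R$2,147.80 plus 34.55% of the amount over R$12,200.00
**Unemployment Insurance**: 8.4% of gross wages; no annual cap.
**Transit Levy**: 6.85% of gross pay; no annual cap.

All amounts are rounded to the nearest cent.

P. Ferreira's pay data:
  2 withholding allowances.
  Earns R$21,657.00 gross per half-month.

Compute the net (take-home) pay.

Territorial Income Tax: taxable = R$21,657.00 − 2×R$92.00 = R$21,473.00
  R$2,147.80 + 34.55% × (R$21,473.00 − R$12,200.00) = R$2,147.80 + 34.55% × R$9,273.00 = R$5,351.62
Unemployment Insurance: 8.4% × R$21,657.00 = R$1,819.19
Transit Levy: 6.85% × R$21,657.00 = R$1,483.50
Total withheld: R$5,351.62 + R$1,819.19 + R$1,483.50 = R$8,654.31
Net pay: R$21,657.00 − R$8,654.31 = R$13,002.69

R$13,002.69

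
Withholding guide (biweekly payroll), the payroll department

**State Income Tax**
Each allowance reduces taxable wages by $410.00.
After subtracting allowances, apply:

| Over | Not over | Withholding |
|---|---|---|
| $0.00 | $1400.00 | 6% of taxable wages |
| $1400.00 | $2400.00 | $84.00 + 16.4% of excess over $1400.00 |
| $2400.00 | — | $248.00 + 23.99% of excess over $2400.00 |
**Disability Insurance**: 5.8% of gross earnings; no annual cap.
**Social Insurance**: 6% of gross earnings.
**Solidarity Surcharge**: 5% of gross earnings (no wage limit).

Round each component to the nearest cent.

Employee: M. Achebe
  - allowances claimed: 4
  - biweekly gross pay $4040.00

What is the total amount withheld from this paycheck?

$926.72

State Income Tax: taxable = $4040.00 − 4×$410.00 = $2400.00
  $84.00 + 16.4% × ($2400.00 − $1400.00) = $84.00 + 16.4% × $1000.00 = $248.00
Disability Insurance: 5.8% × $4040.00 = $234.32
Social Insurance: 6% × $4040.00 = $242.40
Solidarity Surcharge: 5% × $4040.00 = $202.00
Total: $248.00 + $234.32 + $242.40 + $202.00 = $926.72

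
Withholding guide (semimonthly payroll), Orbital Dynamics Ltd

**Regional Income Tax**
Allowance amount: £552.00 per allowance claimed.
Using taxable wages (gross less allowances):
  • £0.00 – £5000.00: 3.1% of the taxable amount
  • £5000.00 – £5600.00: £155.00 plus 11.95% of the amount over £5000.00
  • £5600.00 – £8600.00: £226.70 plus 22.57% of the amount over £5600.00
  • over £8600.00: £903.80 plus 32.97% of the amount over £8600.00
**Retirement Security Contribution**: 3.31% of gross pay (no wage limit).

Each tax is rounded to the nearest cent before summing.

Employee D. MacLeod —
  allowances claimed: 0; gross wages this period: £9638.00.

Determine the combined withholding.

£1565.05

Regional Income Tax: taxable = £9638.00
  £903.80 + 32.97% × (£9638.00 − £8600.00) = £903.80 + 32.97% × £1038.00 = £1246.03
Retirement Security Contribution: 3.31% × £9638.00 = £319.02
Total: £1246.03 + £319.02 = £1565.05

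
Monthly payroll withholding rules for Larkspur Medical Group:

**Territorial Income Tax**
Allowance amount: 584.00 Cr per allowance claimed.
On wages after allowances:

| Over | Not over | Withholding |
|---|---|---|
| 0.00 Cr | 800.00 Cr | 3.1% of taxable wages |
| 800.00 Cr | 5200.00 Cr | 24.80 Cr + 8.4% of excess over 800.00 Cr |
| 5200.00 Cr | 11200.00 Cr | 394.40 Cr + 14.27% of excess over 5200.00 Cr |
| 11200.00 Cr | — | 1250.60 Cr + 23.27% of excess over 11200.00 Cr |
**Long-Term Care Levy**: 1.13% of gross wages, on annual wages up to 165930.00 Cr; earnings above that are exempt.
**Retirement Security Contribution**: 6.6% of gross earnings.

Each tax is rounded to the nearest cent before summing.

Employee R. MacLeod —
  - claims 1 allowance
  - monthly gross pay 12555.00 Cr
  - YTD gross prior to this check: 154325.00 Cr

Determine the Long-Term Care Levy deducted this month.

131.14 Cr

Long-Term Care Levy: cap 165930.00 Cr − YTD 154325.00 Cr = 11605.00 Cr subject; 1.13% × 11605.00 Cr = 131.14 Cr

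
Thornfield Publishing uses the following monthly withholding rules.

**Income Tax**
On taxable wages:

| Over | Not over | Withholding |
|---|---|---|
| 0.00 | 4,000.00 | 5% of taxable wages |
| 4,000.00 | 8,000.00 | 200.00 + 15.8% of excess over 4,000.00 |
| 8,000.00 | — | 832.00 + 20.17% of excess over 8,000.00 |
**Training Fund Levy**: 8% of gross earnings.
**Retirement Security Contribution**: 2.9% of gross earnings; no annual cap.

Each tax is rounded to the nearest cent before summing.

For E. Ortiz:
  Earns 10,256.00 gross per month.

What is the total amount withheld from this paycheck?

2,404.94

Income Tax: taxable = 10,256.00
  832.00 + 20.17% × (10,256.00 − 8,000.00) = 832.00 + 20.17% × 2,256.00 = 1,287.04
Training Fund Levy: 8% × 10,256.00 = 820.48
Retirement Security Contribution: 2.9% × 10,256.00 = 297.42
Total: 1,287.04 + 820.48 + 297.42 = 2,404.94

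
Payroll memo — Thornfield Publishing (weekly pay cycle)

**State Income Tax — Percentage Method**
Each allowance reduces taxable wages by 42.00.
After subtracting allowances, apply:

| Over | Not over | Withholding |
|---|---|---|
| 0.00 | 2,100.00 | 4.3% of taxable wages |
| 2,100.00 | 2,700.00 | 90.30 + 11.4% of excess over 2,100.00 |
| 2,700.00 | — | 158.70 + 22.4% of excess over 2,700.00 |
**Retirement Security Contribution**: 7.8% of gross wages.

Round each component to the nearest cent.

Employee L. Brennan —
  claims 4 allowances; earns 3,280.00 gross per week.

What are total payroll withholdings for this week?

State Income Tax: taxable = 3,280.00 − 4×42.00 = 3,112.00
  158.70 + 22.4% × (3,112.00 − 2,700.00) = 158.70 + 22.4% × 412.00 = 250.99
Retirement Security Contribution: 7.8% × 3,280.00 = 255.84
Total: 250.99 + 255.84 = 506.83

506.83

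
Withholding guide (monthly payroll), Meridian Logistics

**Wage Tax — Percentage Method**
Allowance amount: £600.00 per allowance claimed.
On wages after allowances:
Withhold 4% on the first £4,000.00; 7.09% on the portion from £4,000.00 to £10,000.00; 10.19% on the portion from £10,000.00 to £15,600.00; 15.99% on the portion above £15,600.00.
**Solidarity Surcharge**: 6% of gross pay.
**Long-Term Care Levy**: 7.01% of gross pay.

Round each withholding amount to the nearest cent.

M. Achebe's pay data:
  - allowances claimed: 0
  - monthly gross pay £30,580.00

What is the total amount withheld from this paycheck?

Wage Tax: taxable = £30,580.00
  £1,156.04 + 15.99% × (£30,580.00 − £15,600.00) = £1,156.04 + 15.99% × £14,980.00 = £3,551.34
Solidarity Surcharge: 6% × £30,580.00 = £1,834.80
Long-Term Care Levy: 7.01% × £30,580.00 = £2,143.66
Total: £3,551.34 + £1,834.80 + £2,143.66 = £7,529.80

£7,529.80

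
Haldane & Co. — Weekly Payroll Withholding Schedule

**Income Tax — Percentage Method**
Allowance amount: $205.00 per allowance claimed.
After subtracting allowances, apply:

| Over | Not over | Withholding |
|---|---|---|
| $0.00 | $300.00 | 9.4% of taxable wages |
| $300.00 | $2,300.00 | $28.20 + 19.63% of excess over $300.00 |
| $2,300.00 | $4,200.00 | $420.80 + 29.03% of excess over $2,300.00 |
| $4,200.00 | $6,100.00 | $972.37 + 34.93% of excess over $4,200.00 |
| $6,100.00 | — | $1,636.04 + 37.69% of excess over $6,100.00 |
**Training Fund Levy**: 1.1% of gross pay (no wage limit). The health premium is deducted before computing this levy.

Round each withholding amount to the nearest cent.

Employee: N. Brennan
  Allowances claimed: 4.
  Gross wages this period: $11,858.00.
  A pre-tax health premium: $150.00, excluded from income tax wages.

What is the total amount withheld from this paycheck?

$3,569.43

Income Tax: taxable = $11,858.00 − $150.00 − 4×$205.00 = $10,888.00
  $1,636.04 + 37.69% × ($10,888.00 − $6,100.00) = $1,636.04 + 37.69% × $4,788.00 = $3,440.64
Training Fund Levy: 1.1% × $11,708.00 = $128.79
Total: $3,440.64 + $128.79 = $3,569.43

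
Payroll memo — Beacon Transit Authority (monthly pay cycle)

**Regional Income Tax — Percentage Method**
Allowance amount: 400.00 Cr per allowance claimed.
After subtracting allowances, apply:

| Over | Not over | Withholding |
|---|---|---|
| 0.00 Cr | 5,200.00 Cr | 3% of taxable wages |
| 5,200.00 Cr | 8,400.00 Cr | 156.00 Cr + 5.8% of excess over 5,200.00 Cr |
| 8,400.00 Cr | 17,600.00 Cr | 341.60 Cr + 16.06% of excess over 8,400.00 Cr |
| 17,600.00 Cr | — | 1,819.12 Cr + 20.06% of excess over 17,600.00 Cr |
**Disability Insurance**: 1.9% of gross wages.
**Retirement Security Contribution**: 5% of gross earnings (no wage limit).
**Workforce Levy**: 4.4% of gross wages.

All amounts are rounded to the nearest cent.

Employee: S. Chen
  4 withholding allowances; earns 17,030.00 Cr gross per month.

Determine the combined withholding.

Regional Income Tax: taxable = 17,030.00 Cr − 4×400.00 Cr = 15,430.00 Cr
  341.60 Cr + 16.06% × (15,430.00 Cr − 8,400.00 Cr) = 341.60 Cr + 16.06% × 7,030.00 Cr = 1,470.62 Cr
Disability Insurance: 1.9% × 17,030.00 Cr = 323.57 Cr
Retirement Security Contribution: 5% × 17,030.00 Cr = 851.50 Cr
Workforce Levy: 4.4% × 17,030.00 Cr = 749.32 Cr
Total: 1,470.62 Cr + 323.57 Cr + 851.50 Cr + 749.32 Cr = 3,395.01 Cr

3,395.01 Cr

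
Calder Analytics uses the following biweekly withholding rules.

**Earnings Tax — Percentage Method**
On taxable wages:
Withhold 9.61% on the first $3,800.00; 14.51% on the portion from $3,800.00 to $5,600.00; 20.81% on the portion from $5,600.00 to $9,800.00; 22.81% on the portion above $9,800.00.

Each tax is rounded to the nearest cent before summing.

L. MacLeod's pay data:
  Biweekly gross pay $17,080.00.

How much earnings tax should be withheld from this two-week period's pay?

$3,160.95

Earnings Tax: taxable = $17,080.00
  $1,500.38 + 22.81% × ($17,080.00 − $9,800.00) = $1,500.38 + 22.81% × $7,280.00 = $3,160.95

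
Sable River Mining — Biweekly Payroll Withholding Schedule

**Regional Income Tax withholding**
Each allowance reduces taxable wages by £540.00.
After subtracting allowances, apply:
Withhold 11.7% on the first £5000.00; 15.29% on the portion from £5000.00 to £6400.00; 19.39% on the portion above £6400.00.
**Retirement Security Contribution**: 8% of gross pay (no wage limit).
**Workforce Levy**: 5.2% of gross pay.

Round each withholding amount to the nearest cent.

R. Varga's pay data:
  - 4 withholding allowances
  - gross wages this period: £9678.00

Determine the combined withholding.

Regional Income Tax: taxable = £9678.00 − 4×£540.00 = £7518.00
  £799.06 + 19.39% × (£7518.00 − £6400.00) = £799.06 + 19.39% × £1118.00 = £1015.84
Retirement Security Contribution: 8% × £9678.00 = £774.24
Workforce Levy: 5.2% × £9678.00 = £503.26
Total: £1015.84 + £774.24 + £503.26 = £2293.34

£2293.34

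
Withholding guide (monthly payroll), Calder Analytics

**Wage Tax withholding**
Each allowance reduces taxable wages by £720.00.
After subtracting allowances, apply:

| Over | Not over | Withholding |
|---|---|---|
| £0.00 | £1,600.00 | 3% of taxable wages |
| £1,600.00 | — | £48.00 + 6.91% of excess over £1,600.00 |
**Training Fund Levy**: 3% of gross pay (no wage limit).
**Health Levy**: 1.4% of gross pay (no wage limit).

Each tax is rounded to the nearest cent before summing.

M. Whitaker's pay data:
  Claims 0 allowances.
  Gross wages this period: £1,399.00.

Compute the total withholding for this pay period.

Wage Tax: taxable = £1,399.00
  3% × £1,399.00 = £41.97
Training Fund Levy: 3% × £1,399.00 = £41.97
Health Levy: 1.4% × £1,399.00 = £19.59
Total: £41.97 + £41.97 + £19.59 = £103.53

£103.53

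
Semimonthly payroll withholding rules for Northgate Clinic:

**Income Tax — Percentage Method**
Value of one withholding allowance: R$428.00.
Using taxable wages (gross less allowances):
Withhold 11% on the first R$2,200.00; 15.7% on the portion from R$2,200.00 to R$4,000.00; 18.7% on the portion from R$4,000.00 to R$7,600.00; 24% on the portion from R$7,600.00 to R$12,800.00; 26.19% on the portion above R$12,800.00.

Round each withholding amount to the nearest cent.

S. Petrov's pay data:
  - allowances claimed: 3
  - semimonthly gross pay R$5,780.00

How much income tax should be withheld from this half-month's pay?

Income Tax: taxable = R$5,780.00 − 3×R$428.00 = R$4,496.00
  R$524.60 + 18.7% × (R$4,496.00 − R$4,000.00) = R$524.60 + 18.7% × R$496.00 = R$617.35

R$617.35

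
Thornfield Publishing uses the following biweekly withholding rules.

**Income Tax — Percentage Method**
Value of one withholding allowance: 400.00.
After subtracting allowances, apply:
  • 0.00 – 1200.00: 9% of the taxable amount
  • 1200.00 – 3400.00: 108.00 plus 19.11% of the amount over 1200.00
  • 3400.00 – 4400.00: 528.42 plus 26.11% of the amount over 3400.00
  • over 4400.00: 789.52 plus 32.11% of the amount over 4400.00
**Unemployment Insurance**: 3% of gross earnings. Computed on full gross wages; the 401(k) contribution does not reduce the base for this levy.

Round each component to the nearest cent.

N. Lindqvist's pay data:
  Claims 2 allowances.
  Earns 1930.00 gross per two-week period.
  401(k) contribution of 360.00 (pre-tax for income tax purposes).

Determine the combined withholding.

Income Tax: taxable = 1930.00 − 360.00 − 2×400.00 = 770.00
  9% × 770.00 = 69.30
Unemployment Insurance: 3% × 1930.00 = 57.90
Total: 69.30 + 57.90 = 127.20

127.20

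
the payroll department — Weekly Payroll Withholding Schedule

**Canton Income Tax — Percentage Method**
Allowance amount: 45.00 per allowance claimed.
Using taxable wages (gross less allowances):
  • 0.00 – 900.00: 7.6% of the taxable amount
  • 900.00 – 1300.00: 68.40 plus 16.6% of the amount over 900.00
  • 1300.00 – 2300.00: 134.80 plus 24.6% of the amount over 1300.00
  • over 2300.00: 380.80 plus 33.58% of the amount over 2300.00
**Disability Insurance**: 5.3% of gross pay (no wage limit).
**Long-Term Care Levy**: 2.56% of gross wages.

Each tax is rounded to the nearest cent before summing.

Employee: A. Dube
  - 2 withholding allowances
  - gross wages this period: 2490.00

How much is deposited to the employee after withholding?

1879.91

Canton Income Tax: taxable = 2490.00 − 2×45.00 = 2400.00
  380.80 + 33.58% × (2400.00 − 2300.00) = 380.80 + 33.58% × 100.00 = 414.38
Disability Insurance: 5.3% × 2490.00 = 131.97
Long-Term Care Levy: 2.56% × 2490.00 = 63.74
Total withheld: 414.38 + 131.97 + 63.74 = 610.09
Net pay: 2490.00 − 610.09 = 1879.91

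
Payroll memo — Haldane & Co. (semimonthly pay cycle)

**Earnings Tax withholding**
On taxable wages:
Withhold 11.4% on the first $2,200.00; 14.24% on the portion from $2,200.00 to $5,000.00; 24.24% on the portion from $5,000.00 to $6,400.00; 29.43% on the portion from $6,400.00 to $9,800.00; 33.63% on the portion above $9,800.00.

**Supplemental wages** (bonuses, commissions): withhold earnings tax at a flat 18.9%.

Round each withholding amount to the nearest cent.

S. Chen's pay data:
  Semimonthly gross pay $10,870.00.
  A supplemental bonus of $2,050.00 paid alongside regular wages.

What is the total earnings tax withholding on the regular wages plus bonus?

$2,736.79

Earnings Tax: taxable = $10,870.00
  $1,989.50 + 33.63% × ($10,870.00 − $9,800.00) = $1,989.50 + 33.63% × $1,070.00 = $2,349.34
Supplemental (18.9% flat on bonus): 18.9% × $2,050.00 = $387.45
Total earnings tax: $2,349.34 + $387.45 = $2,736.79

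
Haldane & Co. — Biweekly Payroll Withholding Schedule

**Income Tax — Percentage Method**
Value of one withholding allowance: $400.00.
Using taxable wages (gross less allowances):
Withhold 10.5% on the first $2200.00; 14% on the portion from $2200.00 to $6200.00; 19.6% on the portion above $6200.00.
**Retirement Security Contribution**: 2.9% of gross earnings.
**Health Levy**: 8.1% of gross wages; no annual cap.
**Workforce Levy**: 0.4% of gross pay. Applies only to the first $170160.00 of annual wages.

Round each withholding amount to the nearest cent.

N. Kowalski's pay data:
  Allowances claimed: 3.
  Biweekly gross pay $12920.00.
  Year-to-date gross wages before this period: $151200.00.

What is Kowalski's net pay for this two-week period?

$9574.20

Income Tax: taxable = $12920.00 − 3×$400.00 = $11720.00
  $791.00 + 19.6% × ($11720.00 − $6200.00) = $791.00 + 19.6% × $5520.00 = $1872.92
Retirement Security Contribution: 2.9% × $12920.00 = $374.68
Health Levy: 8.1% × $12920.00 = $1046.52
Workforce Levy: 0.4% × $12920.00 = $51.68
Total withheld: $1872.92 + $374.68 + $1046.52 + $51.68 = $3345.80
Net pay: $12920.00 − $3345.80 = $9574.20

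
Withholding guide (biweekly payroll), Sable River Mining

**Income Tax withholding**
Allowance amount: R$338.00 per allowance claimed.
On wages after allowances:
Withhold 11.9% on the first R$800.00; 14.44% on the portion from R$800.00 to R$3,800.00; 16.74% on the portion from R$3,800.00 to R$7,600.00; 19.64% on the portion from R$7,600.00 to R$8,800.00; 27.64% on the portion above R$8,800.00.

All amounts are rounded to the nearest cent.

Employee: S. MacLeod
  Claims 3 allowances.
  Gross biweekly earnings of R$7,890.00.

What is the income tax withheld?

R$1,043.32

Income Tax: taxable = R$7,890.00 − 3×R$338.00 = R$6,876.00
  R$528.40 + 16.74% × (R$6,876.00 − R$3,800.00) = R$528.40 + 16.74% × R$3,076.00 = R$1,043.32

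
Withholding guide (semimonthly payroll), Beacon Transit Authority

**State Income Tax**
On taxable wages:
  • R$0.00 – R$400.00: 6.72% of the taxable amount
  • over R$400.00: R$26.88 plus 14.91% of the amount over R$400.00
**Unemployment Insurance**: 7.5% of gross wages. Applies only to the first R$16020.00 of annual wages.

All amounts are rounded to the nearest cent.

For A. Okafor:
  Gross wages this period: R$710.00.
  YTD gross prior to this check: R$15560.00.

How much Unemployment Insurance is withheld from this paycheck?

Unemployment Insurance: cap R$16020.00 − YTD R$15560.00 = R$460.00 subject; 7.5% × R$460.00 = R$34.50

R$34.50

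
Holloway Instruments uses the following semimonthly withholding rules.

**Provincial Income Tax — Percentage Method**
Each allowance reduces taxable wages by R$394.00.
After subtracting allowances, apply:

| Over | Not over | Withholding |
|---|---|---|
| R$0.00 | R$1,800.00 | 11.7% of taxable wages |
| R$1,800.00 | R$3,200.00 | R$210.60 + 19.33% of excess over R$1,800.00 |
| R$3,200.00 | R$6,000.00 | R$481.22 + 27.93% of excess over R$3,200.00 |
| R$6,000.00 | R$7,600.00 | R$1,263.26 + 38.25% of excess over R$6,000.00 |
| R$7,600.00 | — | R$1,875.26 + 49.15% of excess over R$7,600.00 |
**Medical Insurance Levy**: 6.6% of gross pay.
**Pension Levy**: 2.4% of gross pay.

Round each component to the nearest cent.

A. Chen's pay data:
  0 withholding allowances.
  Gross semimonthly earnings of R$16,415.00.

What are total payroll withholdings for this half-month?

Provincial Income Tax: taxable = R$16,415.00
  R$1,875.26 + 49.15% × (R$16,415.00 − R$7,600.00) = R$1,875.26 + 49.15% × R$8,815.00 = R$6,207.83
Medical Insurance Levy: 6.6% × R$16,415.00 = R$1,083.39
Pension Levy: 2.4% × R$16,415.00 = R$393.96
Total: R$6,207.83 + R$1,083.39 + R$393.96 = R$7,685.18

R$7,685.18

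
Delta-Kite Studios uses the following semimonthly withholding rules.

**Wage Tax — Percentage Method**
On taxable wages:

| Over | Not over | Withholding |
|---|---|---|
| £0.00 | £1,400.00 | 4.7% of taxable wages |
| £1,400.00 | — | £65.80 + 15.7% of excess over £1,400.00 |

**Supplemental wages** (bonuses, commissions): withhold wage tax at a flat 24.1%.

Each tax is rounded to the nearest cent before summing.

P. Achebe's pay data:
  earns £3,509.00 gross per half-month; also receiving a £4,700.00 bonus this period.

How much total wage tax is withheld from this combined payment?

Wage Tax: taxable = £3,509.00
  £65.80 + 15.7% × (£3,509.00 − £1,400.00) = £65.80 + 15.7% × £2,109.00 = £396.91
Supplemental (24.1% flat on bonus): 24.1% × £4,700.00 = £1,132.70
Total wage tax: £396.91 + £1,132.70 = £1,529.61

£1,529.61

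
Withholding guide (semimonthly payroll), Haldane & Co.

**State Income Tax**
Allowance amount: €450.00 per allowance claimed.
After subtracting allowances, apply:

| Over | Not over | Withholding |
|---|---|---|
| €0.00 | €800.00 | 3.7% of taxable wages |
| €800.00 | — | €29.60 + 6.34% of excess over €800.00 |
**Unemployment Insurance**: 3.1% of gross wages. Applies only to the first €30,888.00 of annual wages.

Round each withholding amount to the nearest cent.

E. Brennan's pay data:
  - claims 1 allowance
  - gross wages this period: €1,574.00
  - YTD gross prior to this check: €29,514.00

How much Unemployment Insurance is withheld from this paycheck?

Unemployment Insurance: cap €30,888.00 − YTD €29,514.00 = €1,374.00 subject; 3.1% × €1,374.00 = €42.59

€42.59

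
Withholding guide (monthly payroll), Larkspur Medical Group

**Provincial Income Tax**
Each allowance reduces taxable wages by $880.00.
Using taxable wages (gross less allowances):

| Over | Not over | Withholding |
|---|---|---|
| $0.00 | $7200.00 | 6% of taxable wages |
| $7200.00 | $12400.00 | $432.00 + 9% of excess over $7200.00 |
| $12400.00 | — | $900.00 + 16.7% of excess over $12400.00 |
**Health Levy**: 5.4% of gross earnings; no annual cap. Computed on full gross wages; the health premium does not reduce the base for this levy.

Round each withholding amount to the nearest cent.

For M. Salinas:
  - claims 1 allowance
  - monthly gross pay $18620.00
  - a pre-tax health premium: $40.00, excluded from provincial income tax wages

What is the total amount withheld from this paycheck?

$2790.58

Provincial Income Tax: taxable = $18620.00 − $40.00 − 1×$880.00 = $17700.00
  $900.00 + 16.7% × ($17700.00 − $12400.00) = $900.00 + 16.7% × $5300.00 = $1785.10
Health Levy: 5.4% × $18620.00 = $1005.48
Total: $1785.10 + $1005.48 = $2790.58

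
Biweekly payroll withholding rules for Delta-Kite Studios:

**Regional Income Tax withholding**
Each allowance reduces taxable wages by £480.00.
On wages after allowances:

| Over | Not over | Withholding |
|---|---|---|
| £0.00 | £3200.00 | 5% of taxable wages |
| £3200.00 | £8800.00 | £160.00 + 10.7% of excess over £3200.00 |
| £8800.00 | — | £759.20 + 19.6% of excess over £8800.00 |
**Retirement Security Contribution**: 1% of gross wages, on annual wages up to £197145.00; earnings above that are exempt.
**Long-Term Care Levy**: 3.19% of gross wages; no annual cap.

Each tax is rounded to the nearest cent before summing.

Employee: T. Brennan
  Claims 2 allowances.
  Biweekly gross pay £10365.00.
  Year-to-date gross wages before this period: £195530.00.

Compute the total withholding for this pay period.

£1224.57

Regional Income Tax: taxable = £10365.00 − 2×£480.00 = £9405.00
  £759.20 + 19.6% × (£9405.00 − £8800.00) = £759.20 + 19.6% × £605.00 = £877.78
Retirement Security Contribution: cap £197145.00 − YTD £195530.00 = £1615.00 subject; 1% × £1615.00 = £16.15
Long-Term Care Levy: 3.19% × £10365.00 = £330.64
Total: £877.78 + £16.15 + £330.64 = £1224.57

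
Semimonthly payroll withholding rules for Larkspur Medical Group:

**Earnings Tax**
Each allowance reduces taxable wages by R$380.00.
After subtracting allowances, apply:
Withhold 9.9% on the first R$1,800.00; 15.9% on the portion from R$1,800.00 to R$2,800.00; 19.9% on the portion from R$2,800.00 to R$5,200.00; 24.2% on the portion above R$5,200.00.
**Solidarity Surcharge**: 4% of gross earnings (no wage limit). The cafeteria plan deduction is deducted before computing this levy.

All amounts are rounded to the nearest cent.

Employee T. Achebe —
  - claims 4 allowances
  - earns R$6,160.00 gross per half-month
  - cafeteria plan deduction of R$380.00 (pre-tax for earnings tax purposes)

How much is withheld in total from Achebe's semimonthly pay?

R$858.94

Earnings Tax: taxable = R$6,160.00 − R$380.00 − 4×R$380.00 = R$4,260.00
  R$337.20 + 19.9% × (R$4,260.00 − R$2,800.00) = R$337.20 + 19.9% × R$1,460.00 = R$627.74
Solidarity Surcharge: 4% × R$5,780.00 = R$231.20
Total: R$627.74 + R$231.20 = R$858.94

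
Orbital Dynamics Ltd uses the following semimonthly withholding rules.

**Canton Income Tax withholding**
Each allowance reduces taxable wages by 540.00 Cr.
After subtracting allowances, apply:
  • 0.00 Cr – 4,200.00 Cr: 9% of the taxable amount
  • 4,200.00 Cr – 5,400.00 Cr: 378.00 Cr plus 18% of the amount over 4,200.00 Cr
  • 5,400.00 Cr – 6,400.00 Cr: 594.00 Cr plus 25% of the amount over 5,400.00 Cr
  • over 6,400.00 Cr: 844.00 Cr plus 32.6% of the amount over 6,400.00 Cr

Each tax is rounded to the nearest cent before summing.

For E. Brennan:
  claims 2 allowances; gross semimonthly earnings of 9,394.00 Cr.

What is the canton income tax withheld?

Canton Income Tax: taxable = 9,394.00 Cr − 2×540.00 Cr = 8,314.00 Cr
  844.00 Cr + 32.6% × (8,314.00 Cr − 6,400.00 Cr) = 844.00 Cr + 32.6% × 1,914.00 Cr = 1,467.96 Cr

1,467.96 Cr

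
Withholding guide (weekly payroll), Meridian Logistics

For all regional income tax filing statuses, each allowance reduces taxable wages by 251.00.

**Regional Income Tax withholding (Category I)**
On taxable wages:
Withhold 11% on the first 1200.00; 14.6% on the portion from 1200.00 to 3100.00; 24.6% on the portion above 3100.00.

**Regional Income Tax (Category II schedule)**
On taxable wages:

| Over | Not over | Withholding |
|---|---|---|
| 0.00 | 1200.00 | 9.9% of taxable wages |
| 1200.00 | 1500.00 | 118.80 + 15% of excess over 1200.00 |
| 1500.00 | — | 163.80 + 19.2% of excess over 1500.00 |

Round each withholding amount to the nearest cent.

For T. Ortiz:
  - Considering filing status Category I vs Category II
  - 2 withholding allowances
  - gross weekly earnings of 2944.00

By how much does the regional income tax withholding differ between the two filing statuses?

Regional Income Tax (Category I): taxable = 2944.00 − 2×251.00 = 2442.00
  132.00 + 14.6% × (2442.00 − 1200.00) = 132.00 + 14.6% × 1242.00 = 313.33
Regional Income Tax (Category II): taxable = 2944.00 − 2×251.00 = 2442.00
  163.80 + 19.2% × (2442.00 − 1500.00) = 163.80 + 19.2% × 942.00 = 344.66
Difference: |313.33 − 344.66| = 31.33 (higher under Category II)

31.33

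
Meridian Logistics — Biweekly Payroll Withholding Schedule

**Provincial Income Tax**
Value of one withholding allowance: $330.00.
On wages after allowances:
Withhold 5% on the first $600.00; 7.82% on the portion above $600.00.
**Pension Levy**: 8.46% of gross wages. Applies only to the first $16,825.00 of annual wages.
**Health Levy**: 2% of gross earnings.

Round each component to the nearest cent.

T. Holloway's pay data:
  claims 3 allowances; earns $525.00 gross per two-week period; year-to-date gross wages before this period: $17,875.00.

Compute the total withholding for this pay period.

Provincial Income Tax: taxable = $525.00 − 3×$330.00 = $-465.00
  Taxable ≤ 0 → $0.00
Pension Levy: YTD $17,875.00 ≥ cap $16,825.00 → $0.00
Health Levy: 2% × $525.00 = $10.50
Total: $0.00 + $0.00 + $10.50 = $10.50

$10.50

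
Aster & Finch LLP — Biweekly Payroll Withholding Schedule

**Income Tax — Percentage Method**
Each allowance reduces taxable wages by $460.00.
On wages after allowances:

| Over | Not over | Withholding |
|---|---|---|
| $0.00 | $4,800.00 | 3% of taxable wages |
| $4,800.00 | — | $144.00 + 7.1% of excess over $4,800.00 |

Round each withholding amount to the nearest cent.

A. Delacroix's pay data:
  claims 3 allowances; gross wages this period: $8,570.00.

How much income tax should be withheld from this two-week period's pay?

Income Tax: taxable = $8,570.00 − 3×$460.00 = $7,190.00
  $144.00 + 7.1% × ($7,190.00 − $4,800.00) = $144.00 + 7.1% × $2,390.00 = $313.69

$313.69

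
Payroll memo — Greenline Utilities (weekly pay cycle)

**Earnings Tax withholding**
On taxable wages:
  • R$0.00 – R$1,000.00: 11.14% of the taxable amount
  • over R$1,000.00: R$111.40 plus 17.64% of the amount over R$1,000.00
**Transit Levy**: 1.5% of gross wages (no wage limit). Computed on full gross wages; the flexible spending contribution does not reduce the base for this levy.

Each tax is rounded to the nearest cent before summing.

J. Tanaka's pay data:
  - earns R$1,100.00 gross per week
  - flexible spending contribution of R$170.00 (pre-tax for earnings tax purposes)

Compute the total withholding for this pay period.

R$120.10

Earnings Tax: taxable = R$1,100.00 − R$170.00 = R$930.00
  11.14% × R$930.00 = R$103.60
Transit Levy: 1.5% × R$1,100.00 = R$16.50
Total: R$103.60 + R$16.50 = R$120.10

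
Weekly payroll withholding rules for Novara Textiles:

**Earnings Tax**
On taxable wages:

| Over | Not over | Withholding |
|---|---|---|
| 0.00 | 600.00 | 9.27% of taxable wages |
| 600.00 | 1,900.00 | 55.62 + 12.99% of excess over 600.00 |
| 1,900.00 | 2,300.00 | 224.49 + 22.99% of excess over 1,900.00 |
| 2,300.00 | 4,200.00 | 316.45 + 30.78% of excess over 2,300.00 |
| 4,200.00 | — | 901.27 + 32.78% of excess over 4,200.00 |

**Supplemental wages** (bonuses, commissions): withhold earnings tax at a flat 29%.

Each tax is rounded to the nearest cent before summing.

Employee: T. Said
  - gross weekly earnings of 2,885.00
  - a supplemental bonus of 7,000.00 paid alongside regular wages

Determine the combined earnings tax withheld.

2,526.51

Earnings Tax: taxable = 2,885.00
  316.45 + 30.78% × (2,885.00 − 2,300.00) = 316.45 + 30.78% × 585.00 = 496.51
Supplemental (29% flat on bonus): 29% × 7,000.00 = 2,030.00
Total earnings tax: 496.51 + 2,030.00 = 2,526.51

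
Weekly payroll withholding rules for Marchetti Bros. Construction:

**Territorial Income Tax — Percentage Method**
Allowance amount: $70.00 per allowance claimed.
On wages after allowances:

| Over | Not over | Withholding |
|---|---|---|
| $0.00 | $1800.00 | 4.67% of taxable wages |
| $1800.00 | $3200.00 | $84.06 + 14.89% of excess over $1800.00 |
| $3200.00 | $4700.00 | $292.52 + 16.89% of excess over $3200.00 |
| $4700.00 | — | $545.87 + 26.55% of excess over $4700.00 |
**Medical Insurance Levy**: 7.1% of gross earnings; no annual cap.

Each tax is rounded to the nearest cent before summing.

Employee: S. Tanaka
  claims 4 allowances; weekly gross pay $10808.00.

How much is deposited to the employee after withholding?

$7947.43

Territorial Income Tax: taxable = $10808.00 − 4×$70.00 = $10528.00
  $545.87 + 26.55% × ($10528.00 − $4700.00) = $545.87 + 26.55% × $5828.00 = $2093.20
Medical Insurance Levy: 7.1% × $10808.00 = $767.37
Total withheld: $2093.20 + $767.37 = $2860.57
Net pay: $10808.00 − $2860.57 = $7947.43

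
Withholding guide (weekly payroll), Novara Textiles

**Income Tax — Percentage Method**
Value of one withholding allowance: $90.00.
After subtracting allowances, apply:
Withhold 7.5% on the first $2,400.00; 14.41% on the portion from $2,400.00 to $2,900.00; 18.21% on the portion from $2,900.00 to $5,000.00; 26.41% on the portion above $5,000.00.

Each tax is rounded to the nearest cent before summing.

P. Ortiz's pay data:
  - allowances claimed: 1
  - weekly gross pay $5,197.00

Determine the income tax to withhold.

Income Tax: taxable = $5,197.00 − 1×$90.00 = $5,107.00
  $634.46 + 26.41% × ($5,107.00 − $5,000.00) = $634.46 + 26.41% × $107.00 = $662.72

$662.72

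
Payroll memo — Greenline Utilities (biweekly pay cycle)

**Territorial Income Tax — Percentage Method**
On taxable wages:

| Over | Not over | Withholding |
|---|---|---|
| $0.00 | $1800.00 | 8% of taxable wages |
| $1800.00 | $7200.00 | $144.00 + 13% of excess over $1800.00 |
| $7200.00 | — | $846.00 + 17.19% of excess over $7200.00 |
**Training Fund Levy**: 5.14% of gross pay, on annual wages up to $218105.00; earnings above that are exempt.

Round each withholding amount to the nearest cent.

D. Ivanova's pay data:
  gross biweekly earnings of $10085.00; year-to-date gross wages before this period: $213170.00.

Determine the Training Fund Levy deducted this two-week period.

Training Fund Levy: cap $218105.00 − YTD $213170.00 = $4935.00 subject; 5.14% × $4935.00 = $253.66

$253.66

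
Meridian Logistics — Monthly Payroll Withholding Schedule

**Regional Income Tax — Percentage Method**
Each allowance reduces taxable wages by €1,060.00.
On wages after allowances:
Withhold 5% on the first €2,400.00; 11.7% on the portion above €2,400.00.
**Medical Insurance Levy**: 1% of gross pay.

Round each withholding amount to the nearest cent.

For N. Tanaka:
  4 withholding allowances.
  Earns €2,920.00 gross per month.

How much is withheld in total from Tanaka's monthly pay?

Regional Income Tax: taxable = €2,920.00 − 4×€1,060.00 = €-1,320.00
  Taxable ≤ 0 → €0.00
Medical Insurance Levy: 1% × €2,920.00 = €29.20
Total: €0.00 + €29.20 = €29.20

€29.20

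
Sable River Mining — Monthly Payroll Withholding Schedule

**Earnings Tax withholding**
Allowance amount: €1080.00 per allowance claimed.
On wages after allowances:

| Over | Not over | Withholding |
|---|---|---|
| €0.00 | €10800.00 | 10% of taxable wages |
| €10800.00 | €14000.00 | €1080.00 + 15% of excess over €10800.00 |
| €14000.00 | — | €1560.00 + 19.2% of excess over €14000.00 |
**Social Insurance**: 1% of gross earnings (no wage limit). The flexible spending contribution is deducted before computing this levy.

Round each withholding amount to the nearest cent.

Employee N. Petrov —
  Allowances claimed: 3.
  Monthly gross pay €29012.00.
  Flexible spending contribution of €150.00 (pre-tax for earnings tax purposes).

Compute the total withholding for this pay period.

Earnings Tax: taxable = €29012.00 − €150.00 − 3×€1080.00 = €25622.00
  €1560.00 + 19.2% × (€25622.00 − €14000.00) = €1560.00 + 19.2% × €11622.00 = €3791.42
Social Insurance: 1% × €28862.00 = €288.62
Total: €3791.42 + €288.62 = €4080.04

€4080.04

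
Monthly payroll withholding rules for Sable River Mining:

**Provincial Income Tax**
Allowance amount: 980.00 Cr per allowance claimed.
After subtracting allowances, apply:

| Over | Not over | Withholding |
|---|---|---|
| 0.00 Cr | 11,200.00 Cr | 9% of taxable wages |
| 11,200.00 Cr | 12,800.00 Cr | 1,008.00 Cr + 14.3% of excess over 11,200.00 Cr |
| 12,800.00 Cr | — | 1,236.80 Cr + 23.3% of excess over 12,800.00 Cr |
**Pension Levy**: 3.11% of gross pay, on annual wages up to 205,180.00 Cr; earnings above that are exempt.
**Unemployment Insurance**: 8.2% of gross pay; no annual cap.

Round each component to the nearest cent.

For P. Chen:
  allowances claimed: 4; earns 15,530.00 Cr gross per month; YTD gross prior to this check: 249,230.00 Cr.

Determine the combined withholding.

Provincial Income Tax: taxable = 15,530.00 Cr − 4×980.00 Cr = 11,610.00 Cr
  1,008.00 Cr + 14.3% × (11,610.00 Cr − 11,200.00 Cr) = 1,008.00 Cr + 14.3% × 410.00 Cr = 1,066.63 Cr
Pension Levy: YTD 249,230.00 Cr ≥ cap 205,180.00 Cr → 0.00 Cr
Unemployment Insurance: 8.2% × 15,530.00 Cr = 1,273.46 Cr
Total: 1,066.63 Cr + 0.00 Cr + 1,273.46 Cr = 2,340.09 Cr

2,340.09 Cr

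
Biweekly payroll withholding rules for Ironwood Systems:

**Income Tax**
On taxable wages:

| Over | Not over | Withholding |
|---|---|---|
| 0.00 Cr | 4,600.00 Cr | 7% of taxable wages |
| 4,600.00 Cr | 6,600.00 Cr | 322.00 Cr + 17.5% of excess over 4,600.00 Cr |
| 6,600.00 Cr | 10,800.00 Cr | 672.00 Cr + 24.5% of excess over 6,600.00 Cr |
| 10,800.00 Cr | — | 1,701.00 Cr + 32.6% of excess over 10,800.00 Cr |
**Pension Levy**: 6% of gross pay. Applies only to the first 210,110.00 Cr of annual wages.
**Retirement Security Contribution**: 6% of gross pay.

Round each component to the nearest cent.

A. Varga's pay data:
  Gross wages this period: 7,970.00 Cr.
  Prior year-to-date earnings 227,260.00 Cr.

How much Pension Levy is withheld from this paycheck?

0.00 Cr

Pension Levy: YTD 227,260.00 Cr ≥ cap 210,110.00 Cr → 0.00 Cr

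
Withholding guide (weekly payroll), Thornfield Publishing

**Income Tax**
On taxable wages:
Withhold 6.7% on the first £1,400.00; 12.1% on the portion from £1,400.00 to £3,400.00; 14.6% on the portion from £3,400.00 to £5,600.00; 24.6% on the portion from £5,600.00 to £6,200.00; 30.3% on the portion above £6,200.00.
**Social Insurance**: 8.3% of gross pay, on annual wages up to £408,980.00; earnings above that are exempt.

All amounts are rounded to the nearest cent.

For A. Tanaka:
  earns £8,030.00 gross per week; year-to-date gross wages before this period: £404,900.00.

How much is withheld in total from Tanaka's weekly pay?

£1,697.73

Income Tax: taxable = £8,030.00
  £804.60 + 30.3% × (£8,030.00 − £6,200.00) = £804.60 + 30.3% × £1,830.00 = £1,359.09
Social Insurance: cap £408,980.00 − YTD £404,900.00 = £4,080.00 subject; 8.3% × £4,080.00 = £338.64
Total: £1,359.09 + £338.64 = £1,697.73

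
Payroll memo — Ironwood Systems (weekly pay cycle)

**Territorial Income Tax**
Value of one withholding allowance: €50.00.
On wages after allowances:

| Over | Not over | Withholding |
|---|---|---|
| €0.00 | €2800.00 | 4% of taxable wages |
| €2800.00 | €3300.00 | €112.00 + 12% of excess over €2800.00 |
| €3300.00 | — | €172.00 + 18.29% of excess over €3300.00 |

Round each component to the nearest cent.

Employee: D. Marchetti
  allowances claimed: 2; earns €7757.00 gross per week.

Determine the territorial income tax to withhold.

€968.90

Territorial Income Tax: taxable = €7757.00 − 2×€50.00 = €7657.00
  €172.00 + 18.29% × (€7657.00 − €3300.00) = €172.00 + 18.29% × €4357.00 = €968.90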